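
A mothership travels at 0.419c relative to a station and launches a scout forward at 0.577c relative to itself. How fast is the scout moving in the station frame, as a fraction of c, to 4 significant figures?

Compose boost 2: (0.577 + 0.419)/(1 + 0.577×0.419) = 0.9960/1.24176 = 0.8021

u ≈ 0.8021c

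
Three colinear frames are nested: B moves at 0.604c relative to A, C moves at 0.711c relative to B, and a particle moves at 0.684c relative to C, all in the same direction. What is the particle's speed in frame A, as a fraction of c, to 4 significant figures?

Compose boost 2: (0.711 + 0.604)/(1 + 0.711×0.604) = 1.315/1.42944 = 0.919938
Compose boost 3: (0.684 + 0.919938)/(1 + 0.684×0.919938) = 1.60394/1.62924 = 0.9845

u ≈ 0.9845c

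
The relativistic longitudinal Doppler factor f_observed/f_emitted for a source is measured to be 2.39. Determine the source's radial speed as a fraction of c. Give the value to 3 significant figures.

f_obs/f_src = √((1+β)/(1−β)) = 2.39  ⇒  (1+β)/(1−β) = 5.7121
β = |1 − D²|/(1 + D²) = |1 − 5.7121|/(1 + 5.7121) = 0.702

β ≈ 0.702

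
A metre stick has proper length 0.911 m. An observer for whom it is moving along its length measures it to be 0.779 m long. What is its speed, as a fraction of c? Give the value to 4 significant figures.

γ = L₀/L = 0.911/0.779 = 1.16945
β = √(1 − 1/γ²) = 0.5185

β ≈ 0.5185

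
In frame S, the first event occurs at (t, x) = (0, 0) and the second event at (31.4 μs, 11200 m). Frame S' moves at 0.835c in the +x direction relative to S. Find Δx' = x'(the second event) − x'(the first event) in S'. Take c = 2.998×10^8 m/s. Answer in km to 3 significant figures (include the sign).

γ = 1/√(1 − 0.835²) = 1.8174
Δx' = γ(Δx − vΔt) = 1.8174 × (11200 m − 0.835×(2.998×10^8 m/s)×31.4×10^-6 s)
= 1.8174 × (3339.5 m) = 6.07 km

Δx' ≈ 6.07 km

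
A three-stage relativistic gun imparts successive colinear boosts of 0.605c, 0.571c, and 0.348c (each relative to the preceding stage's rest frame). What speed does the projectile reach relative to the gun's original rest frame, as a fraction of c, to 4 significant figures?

u ≈ 0.9370c

Compose boost 2: (0.571 + 0.605)/(1 + 0.571×0.605) = 1.176/1.34545 = 0.874054
Compose boost 3: (0.348 + 0.874054)/(1 + 0.348×0.874054) = 1.22205/1.30417 = 0.9370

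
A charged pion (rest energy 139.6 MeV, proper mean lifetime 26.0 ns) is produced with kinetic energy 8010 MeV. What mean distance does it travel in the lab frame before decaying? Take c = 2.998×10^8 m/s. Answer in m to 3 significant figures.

γ = 1 + K/(m₀c²) = 1 + 8010/139.6 = 58.378
β = √(1 − 1/γ²) = 0.99985
Dilated lifetime: γτ₀ = 58.378 × 26.0 ns = 1517.8 ns
d = βc·γτ₀ = 0.99985 × (2.998×10^8 m/s) × 1.5178×10^-6 s = 455 m

d ≈ 455 m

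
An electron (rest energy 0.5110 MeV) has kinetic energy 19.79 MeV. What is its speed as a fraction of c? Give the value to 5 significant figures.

γ = 1 + K/(m₀c²) = 1 + 19.79/0.5110 = 39.72798
β = √(1 − 1/γ²) = 0.99968

β ≈ 0.99968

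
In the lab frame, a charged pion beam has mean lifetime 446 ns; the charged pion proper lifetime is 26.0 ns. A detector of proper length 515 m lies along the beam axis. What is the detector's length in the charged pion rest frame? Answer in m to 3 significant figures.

L ≈ 30.0 m

Time dilation ⇒ γ = Δt/τ₀ = 446/26.0 = 17.154
Length contraction: L = L₀/γ = 515/17.154 = 30.0 m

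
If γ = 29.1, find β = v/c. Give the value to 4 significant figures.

β ≈ 0.9994

β = √(1 − 1/γ²) = √(1 − 1/29.1²) = √(0.998819) = 0.9994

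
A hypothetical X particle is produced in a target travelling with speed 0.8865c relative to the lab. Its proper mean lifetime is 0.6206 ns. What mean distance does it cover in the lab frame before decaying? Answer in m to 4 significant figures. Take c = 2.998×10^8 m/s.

γ = 1/√(1 − 0.8865²) = 2.16109
Dilated lifetime: Δt = γτ₀ = 2.16109 × 0.6206 ns = 1.34117 ns
d = vΔt = 0.8865c × 1.34117 ns = 2.65773×10^8 m/s × 1.34117×10^-9 s = 0.3564 m

d ≈ 0.3564 m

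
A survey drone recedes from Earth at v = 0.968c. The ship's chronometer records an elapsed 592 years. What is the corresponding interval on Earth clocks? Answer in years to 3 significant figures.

γ = 1/√(1 − 0.968²) = 3.9849
Time dilation: Δt = γτ₀ = 3.9849 × 592 years = 2360 years

Δt ≈ 2360 years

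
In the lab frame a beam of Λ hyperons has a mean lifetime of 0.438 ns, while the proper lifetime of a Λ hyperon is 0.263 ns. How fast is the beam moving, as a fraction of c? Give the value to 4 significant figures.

β ≈ 0.7997

γ = Δt/τ₀ = 0.438/0.263 = 1.66540
β = √(1 − 1/γ²) = √(1 − 1/1.66540²) = 0.7997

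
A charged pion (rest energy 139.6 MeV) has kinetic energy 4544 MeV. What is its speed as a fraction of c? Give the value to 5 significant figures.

β ≈ 0.99956

γ = 1 + K/(m₀c²) = 1 + 4544/139.6 = 33.55014
β = √(1 − 1/γ²) = 0.99956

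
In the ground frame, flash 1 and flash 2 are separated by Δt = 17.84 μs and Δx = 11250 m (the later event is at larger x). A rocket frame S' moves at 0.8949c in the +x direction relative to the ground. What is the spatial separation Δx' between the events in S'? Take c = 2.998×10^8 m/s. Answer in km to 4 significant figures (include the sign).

Δx' ≈ 14.48 km

γ = 1/√(1 − 0.8949²) = 2.24081
Δx' = γ(Δx − vΔt) = 2.24081 × (11250 m − 0.8949×(2.998×10^8 m/s)×17.84×10^-6 s)
= 2.24081 × (6463.69 m) = 14.48 km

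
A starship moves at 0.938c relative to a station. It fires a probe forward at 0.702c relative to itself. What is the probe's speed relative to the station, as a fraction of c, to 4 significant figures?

u ≈ 0.9889c

Relativistic velocity addition: u = (u' + v)/(1 + u'v/c²)
= (0.702 + 0.938)/(1 + 0.702×0.938) = 1.640/1.65848 = 0.9889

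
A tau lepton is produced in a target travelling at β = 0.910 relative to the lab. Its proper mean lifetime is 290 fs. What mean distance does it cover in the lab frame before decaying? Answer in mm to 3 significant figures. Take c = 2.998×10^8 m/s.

d ≈ 0.191 mm

γ = 1/√(1 − 0.910²) = 2.4119
Dilated lifetime: Δt = γτ₀ = 2.4119 × 290 fs = 699.46 fs
d = vΔt = 0.910c × 699.46 fs = 2.7282×10^8 m/s × 6.9946×10^-13 s = 0.191 mm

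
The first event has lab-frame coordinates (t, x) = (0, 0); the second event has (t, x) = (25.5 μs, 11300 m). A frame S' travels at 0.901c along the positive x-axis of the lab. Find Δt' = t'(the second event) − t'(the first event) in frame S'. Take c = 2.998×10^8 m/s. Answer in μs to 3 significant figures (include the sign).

γ = 1/√(1 − 0.901²) = 2.3051
Δt' = γ(Δt − vΔx/c²) = 2.3051 × (25.5 μs − 0.901×11300 m / (2.998×10^8 m/s))
= 2.3051 × (-8.4603 μs) = -19.5 μs

Δt' ≈ -19.5 μs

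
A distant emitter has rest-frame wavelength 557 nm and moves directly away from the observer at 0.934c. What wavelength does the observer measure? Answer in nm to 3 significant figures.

Relativistic Doppler: λ_obs = λ_src √((1+β)/(1−β))
= 557 × √(1.9340/0.066000) = 557 × 5.4132 = 3020 nm

λ_obs ≈ 3020 nm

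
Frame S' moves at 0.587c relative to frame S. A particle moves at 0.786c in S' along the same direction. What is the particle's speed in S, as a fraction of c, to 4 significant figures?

u ≈ 0.9395c

Relativistic velocity addition: u = (u' + v)/(1 + u'v/c²)
= (0.786 + 0.587)/(1 + 0.786×0.587) = 1.373/1.46138 = 0.9395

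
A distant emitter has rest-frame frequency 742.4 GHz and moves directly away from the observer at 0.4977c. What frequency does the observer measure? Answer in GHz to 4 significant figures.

f_obs ≈ 429.9 GHz

Relativistic Doppler: f_obs = f_src √((1−β)/(1+β))
= 742.4 × √(0.502300/1.49770) = 742.4 × 0.579121 = 429.9 GHz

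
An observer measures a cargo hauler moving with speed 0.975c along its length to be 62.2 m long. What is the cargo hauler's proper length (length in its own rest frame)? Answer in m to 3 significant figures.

L₀ ≈ 280 m

γ = 1/√(1 − 0.975²) = 4.5004
L₀ = γL = 4.5004 × 62.2 = 280 m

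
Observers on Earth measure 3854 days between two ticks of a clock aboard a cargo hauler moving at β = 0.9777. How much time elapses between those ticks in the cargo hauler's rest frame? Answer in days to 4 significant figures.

τ₀ ≈ 809.4 days

γ = 1/√(1 − 0.9777²) = 4.76176
Proper time: τ₀ = Δt/γ = 3854/4.76176 = 809.4 days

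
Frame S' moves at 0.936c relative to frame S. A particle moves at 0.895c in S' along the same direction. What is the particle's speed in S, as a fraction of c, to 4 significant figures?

u ≈ 0.9963c

Relativistic velocity addition: u = (u' + v)/(1 + u'v/c²)
= (0.895 + 0.936)/(1 + 0.895×0.936) = 1.831/1.83772 = 0.9963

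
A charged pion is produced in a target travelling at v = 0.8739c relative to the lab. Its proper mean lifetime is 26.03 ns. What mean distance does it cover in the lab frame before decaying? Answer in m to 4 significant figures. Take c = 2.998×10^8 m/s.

d ≈ 14.03 m

γ = 1/√(1 − 0.8739²) = 2.05717
Dilated lifetime: Δt = γτ₀ = 2.05717 × 26.03 ns = 53.5480 ns
d = vΔt = 0.8739c × 53.5480 ns = 2.61995×10^8 m/s × 5.35480×10^-8 s = 14.03 m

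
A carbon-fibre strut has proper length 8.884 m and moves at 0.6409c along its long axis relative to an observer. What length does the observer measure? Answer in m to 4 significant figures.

L ≈ 6.820 m

γ = 1/√(1 − 0.6409²) = 1.30272
Length contraction: L = L₀/γ = 8.884/1.30272 = 6.820 m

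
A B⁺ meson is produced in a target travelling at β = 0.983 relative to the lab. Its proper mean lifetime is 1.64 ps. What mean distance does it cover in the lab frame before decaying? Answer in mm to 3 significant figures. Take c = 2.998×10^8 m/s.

d ≈ 2.63 mm

γ = 1/√(1 − 0.983²) = 5.4465
Dilated lifetime: Δt = γτ₀ = 5.4465 × 1.64 ps = 8.9322 ps
d = vΔt = 0.983c × 8.9322 ps = 2.9470×10^8 m/s × 8.9322×10^-12 s = 2.63 mm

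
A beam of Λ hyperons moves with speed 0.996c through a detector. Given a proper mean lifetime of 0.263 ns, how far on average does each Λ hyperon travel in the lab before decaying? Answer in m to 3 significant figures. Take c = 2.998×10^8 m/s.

γ = 1/√(1 − 0.996²) = 11.192
Dilated lifetime: Δt = γτ₀ = 11.192 × 0.263 ns = 2.9434 ns
d = vΔt = 0.996c × 2.9434 ns = 2.9860×10^8 m/s × 2.9434×10^-9 s = 0.879 m

d ≈ 0.879 m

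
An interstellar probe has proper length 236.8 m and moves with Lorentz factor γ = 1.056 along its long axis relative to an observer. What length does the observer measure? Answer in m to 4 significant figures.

L ≈ 224.2 m

γ = 1.056 (given)
Length contraction: L = L₀/γ = 236.8/1.056 = 224.2 m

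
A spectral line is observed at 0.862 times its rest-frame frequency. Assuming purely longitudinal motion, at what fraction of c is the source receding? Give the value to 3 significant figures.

β ≈ 0.147

f_obs/f_src = √((1−β)/(1+β)) = 0.862  ⇒  (1−β)/(1+β) = 0.74304
β = |1 − D²|/(1 + D²) = |1 − 0.74304|/(1 + 0.74304) = 0.147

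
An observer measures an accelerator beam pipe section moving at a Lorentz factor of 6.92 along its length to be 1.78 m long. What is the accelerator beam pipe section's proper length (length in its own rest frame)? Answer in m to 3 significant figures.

γ = 6.92 (given)
L₀ = γL = 6.92 × 1.78 = 12.3 m

L₀ ≈ 12.3 m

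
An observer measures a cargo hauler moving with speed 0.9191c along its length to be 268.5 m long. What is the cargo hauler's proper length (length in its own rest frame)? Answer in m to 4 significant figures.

γ = 1/√(1 − 0.9191²) = 2.53791
L₀ = γL = 2.53791 × 268.5 = 681.4 m

L₀ ≈ 681.4 m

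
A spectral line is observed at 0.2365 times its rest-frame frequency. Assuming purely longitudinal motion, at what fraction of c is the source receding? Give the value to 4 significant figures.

β ≈ 0.8941

f_obs/f_src = √((1−β)/(1+β)) = 0.2365  ⇒  (1−β)/(1+β) = 0.0559322
β = |1 − D²|/(1 + D²) = |1 − 0.0559322|/(1 + 0.0559322) = 0.8941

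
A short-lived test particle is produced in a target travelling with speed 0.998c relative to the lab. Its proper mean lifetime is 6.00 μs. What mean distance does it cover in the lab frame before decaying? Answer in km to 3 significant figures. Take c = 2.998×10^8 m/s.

d ≈ 28.4 km

γ = 1/√(1 − 0.998²) = 15.819
Dilated lifetime: Δt = γτ₀ = 15.819 × 6.00 μs = 94.916 μs
d = vΔt = 0.998c × 94.916 μs = 2.9920×10^8 m/s × 9.4916×10^-5 s = 28.4 km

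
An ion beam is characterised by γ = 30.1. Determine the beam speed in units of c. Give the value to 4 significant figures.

β = √(1 − 1/γ²) = √(1 − 1/30.1²) = √(0.998896) = 0.9994

β ≈ 0.9994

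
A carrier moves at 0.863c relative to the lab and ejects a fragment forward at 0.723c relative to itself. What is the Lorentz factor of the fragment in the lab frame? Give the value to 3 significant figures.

u_lab = (0.723 + 0.863)/(1 + 0.723×0.863) = 1.586/1.62395 = 0.976632
γ = 1/√(1 − 0.976632²) = 4.65

γ ≈ 4.65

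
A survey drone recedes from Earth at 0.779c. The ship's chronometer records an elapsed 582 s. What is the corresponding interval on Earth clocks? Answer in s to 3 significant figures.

Δt ≈ 928 s

γ = 1/√(1 − 0.779²) = 1.5948
Time dilation: Δt = γτ₀ = 1.5948 × 582 s = 928 s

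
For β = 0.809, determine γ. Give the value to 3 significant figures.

γ = 1/√(1 − β²) = 1/√(1 − 0.809²) = 1/√(0.34552) = 1.70

γ ≈ 1.70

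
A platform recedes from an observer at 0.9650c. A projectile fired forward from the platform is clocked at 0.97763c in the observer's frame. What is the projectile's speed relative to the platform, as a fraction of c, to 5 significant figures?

u' ≈ 0.22320c

Inverse velocity addition: u' = (u − v)/(1 − uv/c²)
= (0.97763 − 0.9650)/(1 − 0.97763×0.9650) = 0.012630/0.05658705 = 0.22320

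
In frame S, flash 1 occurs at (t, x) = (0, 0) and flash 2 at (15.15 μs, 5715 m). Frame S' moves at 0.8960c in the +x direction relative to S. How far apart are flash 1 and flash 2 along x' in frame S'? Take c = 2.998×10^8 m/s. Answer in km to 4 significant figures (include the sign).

γ = 1/√(1 − 0.8960²) = 2.25198
Δx' = γ(Δx − vΔt) = 2.25198 × (5715 m − 0.8960×(2.998×10^8 m/s)×15.15×10^-6 s)
= 2.25198 × (1645.39 m) = 3.705 km

Δx' ≈ 3.705 km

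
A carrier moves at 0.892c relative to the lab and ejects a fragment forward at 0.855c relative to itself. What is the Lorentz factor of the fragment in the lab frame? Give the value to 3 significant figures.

u_lab = (0.855 + 0.892)/(1 + 0.855×0.892) = 1.747/1.76266 = 0.991116
γ = 1/√(1 − 0.991116²) = 7.52

γ ≈ 7.52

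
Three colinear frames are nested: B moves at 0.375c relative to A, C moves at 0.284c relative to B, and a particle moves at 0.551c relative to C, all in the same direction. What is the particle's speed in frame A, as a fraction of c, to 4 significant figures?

u ≈ 0.8633c

Compose boost 2: (0.284 + 0.375)/(1 + 0.284×0.375) = 0.6590/1.10650 = 0.595572
Compose boost 3: (0.551 + 0.595572)/(1 + 0.551×0.595572) = 1.14657/1.32816 = 0.8633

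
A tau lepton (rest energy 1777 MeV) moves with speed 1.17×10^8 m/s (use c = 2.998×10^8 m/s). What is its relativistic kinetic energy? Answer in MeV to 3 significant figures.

K ≈ 153 MeV

β = v/c = 1.17×10^8 / 2.998×10^8 = 0.39026
γ = 1/√(1 − 0.39026²) = 1.0861
K = (γ − 1)m₀c² = (1.0861 − 1) × 1777 MeV = 0.086125 × 1777 MeV = 153 MeV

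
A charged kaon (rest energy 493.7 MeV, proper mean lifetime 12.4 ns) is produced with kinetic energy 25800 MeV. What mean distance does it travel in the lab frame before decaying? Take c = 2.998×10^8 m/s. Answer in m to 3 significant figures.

γ = 1 + K/(m₀c²) = 1 + 25800/493.7 = 53.258
β = √(1 − 1/γ²) = 0.99982
Dilated lifetime: γτ₀ = 53.258 × 12.4 ns = 660.40 ns
d = βc·γτ₀ = 0.99982 × (2.998×10^8 m/s) × 6.6040×10^-7 s = 198 m

d ≈ 198 m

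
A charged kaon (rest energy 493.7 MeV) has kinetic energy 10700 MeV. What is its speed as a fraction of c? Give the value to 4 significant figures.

γ = 1 + K/(m₀c²) = 1 + 10700/493.7 = 22.6731
β = √(1 − 1/γ²) = 0.9990

β ≈ 0.9990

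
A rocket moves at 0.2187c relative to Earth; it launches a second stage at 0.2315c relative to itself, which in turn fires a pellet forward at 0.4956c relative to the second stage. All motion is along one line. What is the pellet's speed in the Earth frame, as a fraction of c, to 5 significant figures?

Compose boost 2: (0.2315 + 0.2187)/(1 + 0.2315×0.2187) = 0.45020/1.050629 = 0.4285052
Compose boost 3: (0.4956 + 0.4285052)/(1 + 0.4956×0.4285052) = 0.9241052/1.212367 = 0.76223

u ≈ 0.76223c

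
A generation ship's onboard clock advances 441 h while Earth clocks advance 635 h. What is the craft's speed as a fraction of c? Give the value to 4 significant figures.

γ = Δt/τ₀ = 635/441 = 1.43991
β = √(1 − 1/γ²) = √(1 − 1/1.43991²) = 0.7195

β ≈ 0.7195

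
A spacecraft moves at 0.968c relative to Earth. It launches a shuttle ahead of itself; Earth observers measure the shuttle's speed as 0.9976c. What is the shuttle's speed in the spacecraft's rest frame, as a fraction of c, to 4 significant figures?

u' ≈ 0.8624c

Inverse velocity addition: u' = (u − v)/(1 − uv/c²)
= (0.9976 − 0.968)/(1 − 0.9976×0.968) = 0.02960/0.0343232 = 0.8624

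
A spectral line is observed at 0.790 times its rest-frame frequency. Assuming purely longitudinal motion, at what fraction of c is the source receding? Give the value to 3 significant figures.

β ≈ 0.231

f_obs/f_src = √((1−β)/(1+β)) = 0.790  ⇒  (1−β)/(1+β) = 0.62410
β = |1 − D²|/(1 + D²) = |1 − 0.62410|/(1 + 0.62410) = 0.231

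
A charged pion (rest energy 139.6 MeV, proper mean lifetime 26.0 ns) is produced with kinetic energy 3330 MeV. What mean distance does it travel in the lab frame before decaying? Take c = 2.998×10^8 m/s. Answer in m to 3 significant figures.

d ≈ 194 m

γ = 1 + K/(m₀c²) = 1 + 3330/139.6 = 24.854
β = √(1 − 1/γ²) = 0.99919
Dilated lifetime: γτ₀ = 24.854 × 26.0 ns = 646.20 ns
d = βc·γτ₀ = 0.99919 × (2.998×10^8 m/s) × 6.4620×10^-7 s = 194 m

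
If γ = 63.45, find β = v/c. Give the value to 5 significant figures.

β ≈ 0.99988

β = √(1 − 1/γ²) = √(1 − 1/63.45²) = √(0.9997516) = 0.99988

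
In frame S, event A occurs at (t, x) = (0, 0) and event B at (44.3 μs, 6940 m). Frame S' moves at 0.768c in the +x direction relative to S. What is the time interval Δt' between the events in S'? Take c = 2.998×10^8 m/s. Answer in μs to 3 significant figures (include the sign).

γ = 1/√(1 − 0.768²) = 1.5614
Δt' = γ(Δt − vΔx/c²) = 1.5614 × (44.3 μs − 0.768×6940 m / (2.998×10^8 m/s))
= 1.5614 × (26.522 μs) = 41.4 μs

Δt' ≈ 41.4 μs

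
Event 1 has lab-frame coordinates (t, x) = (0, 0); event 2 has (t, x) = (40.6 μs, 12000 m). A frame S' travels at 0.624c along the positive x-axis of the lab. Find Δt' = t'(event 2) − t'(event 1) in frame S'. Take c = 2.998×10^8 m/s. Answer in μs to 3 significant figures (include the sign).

Δt' ≈ 20.0 μs

γ = 1/√(1 − 0.624²) = 1.2797
Δt' = γ(Δt − vΔx/c²) = 1.2797 × (40.6 μs − 0.624×12000 m / (2.998×10^8 m/s))
= 1.2797 × (15.623 μs) = 20.0 μs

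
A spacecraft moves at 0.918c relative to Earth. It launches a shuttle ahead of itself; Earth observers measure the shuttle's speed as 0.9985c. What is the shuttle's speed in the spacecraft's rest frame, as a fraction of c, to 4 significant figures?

u' ≈ 0.9655c

Inverse velocity addition: u' = (u − v)/(1 − uv/c²)
= (0.9985 − 0.918)/(1 − 0.9985×0.918) = 0.08050/0.0833770 = 0.9655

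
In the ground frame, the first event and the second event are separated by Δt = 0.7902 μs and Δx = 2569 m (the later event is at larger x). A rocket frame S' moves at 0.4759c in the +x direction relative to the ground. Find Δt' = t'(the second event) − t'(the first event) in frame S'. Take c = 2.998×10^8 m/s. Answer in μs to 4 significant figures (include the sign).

γ = 1/√(1 − 0.4759²) = 1.13701
Δt' = γ(Δt − vΔx/c²) = 1.13701 × (0.7902 μs − 0.4759×2569 m / (2.998×10^8 m/s))
= 1.13701 × (-3.28781 μs) = -3.738 μs

Δt' ≈ -3.738 μs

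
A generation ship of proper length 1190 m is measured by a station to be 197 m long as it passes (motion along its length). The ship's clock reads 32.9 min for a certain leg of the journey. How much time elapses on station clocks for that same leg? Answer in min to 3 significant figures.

Δt ≈ 199 min

Length contraction ⇒ γ = L₀/L = 1190/197 = 6.0406
Time dilation: Δt = γτ₀ = 6.0406 × 32.9 min = 199 min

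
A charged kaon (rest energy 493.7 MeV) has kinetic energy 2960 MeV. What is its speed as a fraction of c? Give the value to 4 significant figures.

γ = 1 + K/(m₀c²) = 1 + 2960/493.7 = 6.99554
β = √(1 − 1/γ²) = 0.9897

β ≈ 0.9897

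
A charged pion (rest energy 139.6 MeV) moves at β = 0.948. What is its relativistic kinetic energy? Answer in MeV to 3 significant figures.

γ = 1/√(1 − 0.948²) = 3.1420
K = (γ − 1)m₀c² = (3.1420 − 1) × 139.6 MeV = 2.1420 × 139.6 MeV = 299 MeV

K ≈ 299 MeV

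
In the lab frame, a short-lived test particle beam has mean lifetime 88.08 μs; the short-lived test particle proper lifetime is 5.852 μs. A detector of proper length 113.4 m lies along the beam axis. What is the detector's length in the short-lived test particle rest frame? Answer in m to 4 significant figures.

Time dilation ⇒ γ = Δt/τ₀ = 88.08/5.852 = 15.0513
Length contraction: L = L₀/γ = 113.4/15.0513 = 7.534 m

L ≈ 7.534 m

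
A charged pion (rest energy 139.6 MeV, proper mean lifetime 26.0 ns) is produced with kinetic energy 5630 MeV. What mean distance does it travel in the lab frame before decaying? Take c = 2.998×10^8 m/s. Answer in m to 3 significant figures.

d ≈ 322 m

γ = 1 + K/(m₀c²) = 1 + 5630/139.6 = 41.330
β = √(1 − 1/γ²) = 0.99971
Dilated lifetime: γτ₀ = 41.330 × 26.0 ns = 1074.6 ns
d = βc·γτ₀ = 0.99971 × (2.998×10^8 m/s) × 1.0746×10^-6 s = 322 m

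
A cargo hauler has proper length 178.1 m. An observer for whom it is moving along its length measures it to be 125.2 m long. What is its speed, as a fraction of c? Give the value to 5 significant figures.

β ≈ 0.71121

γ = L₀/L = 178.1/125.2 = 1.422524
β = √(1 − 1/γ²) = 0.71121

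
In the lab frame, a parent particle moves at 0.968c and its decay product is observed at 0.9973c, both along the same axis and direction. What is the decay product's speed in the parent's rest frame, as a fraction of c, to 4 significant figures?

u' ≈ 0.8465c

Inverse velocity addition: u' = (u − v)/(1 − uv/c²)
= (0.9973 − 0.968)/(1 − 0.9973×0.968) = 0.02930/0.0346136 = 0.8465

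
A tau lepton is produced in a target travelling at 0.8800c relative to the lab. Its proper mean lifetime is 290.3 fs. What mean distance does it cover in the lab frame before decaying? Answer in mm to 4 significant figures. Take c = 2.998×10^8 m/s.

γ = 1/√(1 − 0.8800²) = 2.10538
Dilated lifetime: Δt = γτ₀ = 2.10538 × 290.3 fs = 611.192 fs
d = vΔt = 0.8800c × 611.192 fs = 2.63824×10^8 m/s × 6.11192×10^-13 s = 0.1612 mm

d ≈ 0.1612 mm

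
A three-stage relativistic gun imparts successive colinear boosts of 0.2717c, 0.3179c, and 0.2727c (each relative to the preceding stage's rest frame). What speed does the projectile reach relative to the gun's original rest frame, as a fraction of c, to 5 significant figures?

u ≈ 0.71030c

Compose boost 2: (0.3179 + 0.2717)/(1 + 0.3179×0.2717) = 0.58960/1.086373 = 0.5427231
Compose boost 3: (0.2727 + 0.5427231)/(1 + 0.2727×0.5427231) = 0.8154231/1.148001 = 0.71030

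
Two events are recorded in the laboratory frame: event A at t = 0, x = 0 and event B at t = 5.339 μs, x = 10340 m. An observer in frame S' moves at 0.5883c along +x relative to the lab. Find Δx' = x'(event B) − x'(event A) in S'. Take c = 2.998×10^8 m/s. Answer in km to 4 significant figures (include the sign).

γ = 1/√(1 − 0.5883²) = 1.23664
Δx' = γ(Δx − vΔt) = 1.23664 × (10340 m − 0.5883×(2.998×10^8 m/s)×5.339×10^-6 s)
= 1.23664 × (9398.35 m) = 11.62 km

Δx' ≈ 11.62 km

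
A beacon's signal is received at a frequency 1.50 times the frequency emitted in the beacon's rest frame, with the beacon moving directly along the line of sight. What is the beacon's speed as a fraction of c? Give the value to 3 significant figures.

f_obs/f_src = √((1+β)/(1−β)) = 1.50  ⇒  (1+β)/(1−β) = 2.2500
β = |1 − D²|/(1 + D²) = |1 − 2.2500|/(1 + 2.2500) = 0.385

β ≈ 0.385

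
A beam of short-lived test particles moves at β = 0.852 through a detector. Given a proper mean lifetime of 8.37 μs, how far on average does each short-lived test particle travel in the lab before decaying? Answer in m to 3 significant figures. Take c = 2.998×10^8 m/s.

γ = 1/√(1 − 0.852²) = 1.9101
Dilated lifetime: Δt = γτ₀ = 1.9101 × 8.37 μs = 15.987 μs
d = vΔt = 0.852c × 15.987 μs = 2.5543×10^8 m/s × 1.5987×10^-5 s = 4080 m

d ≈ 4080 m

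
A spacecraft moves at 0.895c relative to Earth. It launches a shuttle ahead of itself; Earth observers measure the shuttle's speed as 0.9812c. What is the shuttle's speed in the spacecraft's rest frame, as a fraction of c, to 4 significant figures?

u' ≈ 0.7076c

Inverse velocity addition: u' = (u − v)/(1 − uv/c²)
= (0.9812 − 0.895)/(1 − 0.9812×0.895) = 0.08620/0.121826 = 0.7076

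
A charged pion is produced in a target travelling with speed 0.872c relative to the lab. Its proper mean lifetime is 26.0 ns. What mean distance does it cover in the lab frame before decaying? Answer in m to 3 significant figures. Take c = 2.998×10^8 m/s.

γ = 1/√(1 − 0.872²) = 2.0429
Dilated lifetime: Δt = γτ₀ = 2.0429 × 26.0 ns = 53.115 ns
d = vΔt = 0.872c × 53.115 ns = 2.6143×10^8 m/s × 5.3115×10^-8 s = 13.9 m

d ≈ 13.9 m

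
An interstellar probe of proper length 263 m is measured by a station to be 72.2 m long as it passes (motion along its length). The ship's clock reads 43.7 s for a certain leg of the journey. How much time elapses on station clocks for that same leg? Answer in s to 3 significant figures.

Δt ≈ 159 s

Length contraction ⇒ γ = L₀/L = 263/72.2 = 3.6427
Time dilation: Δt = γτ₀ = 3.6427 × 43.7 s = 159 s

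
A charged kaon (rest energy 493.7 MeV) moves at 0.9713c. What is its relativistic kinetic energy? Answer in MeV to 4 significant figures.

K ≈ 1582 MeV

γ = 1/√(1 − 0.9713²) = 4.20419
K = (γ − 1)m₀c² = (4.20419 − 1) × 493.7 MeV = 3.20419 × 493.7 MeV = 1582 MeV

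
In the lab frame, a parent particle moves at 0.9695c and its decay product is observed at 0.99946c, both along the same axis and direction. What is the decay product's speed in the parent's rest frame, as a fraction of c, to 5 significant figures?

Inverse velocity addition: u' = (u − v)/(1 − uv/c²)
= (0.99946 − 0.9695)/(1 − 0.99946×0.9695) = 0.029960/0.03102353 = 0.96572

u' ≈ 0.96572c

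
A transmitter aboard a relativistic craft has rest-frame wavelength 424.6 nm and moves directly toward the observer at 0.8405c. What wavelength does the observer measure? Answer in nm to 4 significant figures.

λ_obs ≈ 125.0 nm

Relativistic Doppler: λ_obs = λ_src √((1−β)/(1+β))
= 424.6 × √(0.159500/1.84050) = 424.6 × 0.294383 = 125.0 nm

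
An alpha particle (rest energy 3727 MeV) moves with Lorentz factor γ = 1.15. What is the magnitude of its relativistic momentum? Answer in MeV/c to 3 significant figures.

β = √(1 − 1/γ²) = √(1 − 1/1.15²) = 0.49382
p = γβm₀c = 1.15 × 0.49382 × 3727 MeV/c = 2120 MeV/c

p ≈ 2120 MeV/c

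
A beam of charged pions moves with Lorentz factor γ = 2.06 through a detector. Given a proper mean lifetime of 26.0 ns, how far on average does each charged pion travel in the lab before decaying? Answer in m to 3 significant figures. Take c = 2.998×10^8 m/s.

β = √(1 − 1/γ²) = √(1 − 1/2.06²) = 0.87427
Dilated lifetime: Δt = γτ₀ = 2.06 × 26.0 ns = 53.560 ns
d = vΔt = 0.87427c × 53.560 ns = 2.6211×10^8 m/s × 5.3560×10^-8 s = 14.0 m

d ≈ 14.0 m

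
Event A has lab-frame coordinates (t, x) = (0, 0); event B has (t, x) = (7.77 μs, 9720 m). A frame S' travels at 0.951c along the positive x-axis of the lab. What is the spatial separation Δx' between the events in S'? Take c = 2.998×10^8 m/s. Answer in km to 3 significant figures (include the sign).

Δx' ≈ 24.3 km

γ = 1/√(1 − 0.951²) = 3.2342
Δx' = γ(Δx − vΔt) = 3.2342 × (9720 m − 0.951×(2.998×10^8 m/s)×7.77×10^-6 s)
= 3.2342 × (7504.7 m) = 24.3 km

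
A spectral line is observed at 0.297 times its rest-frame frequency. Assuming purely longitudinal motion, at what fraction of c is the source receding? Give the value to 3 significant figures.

β ≈ 0.838

f_obs/f_src = √((1−β)/(1+β)) = 0.297  ⇒  (1−β)/(1+β) = 0.088209
β = |1 − D²|/(1 + D²) = |1 − 0.088209|/(1 + 0.088209) = 0.838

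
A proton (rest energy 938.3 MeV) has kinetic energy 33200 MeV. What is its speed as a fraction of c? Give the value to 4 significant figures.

β ≈ 0.9996

γ = 1 + K/(m₀c²) = 1 + 33200/938.3 = 36.3831
β = √(1 − 1/γ²) = 0.9996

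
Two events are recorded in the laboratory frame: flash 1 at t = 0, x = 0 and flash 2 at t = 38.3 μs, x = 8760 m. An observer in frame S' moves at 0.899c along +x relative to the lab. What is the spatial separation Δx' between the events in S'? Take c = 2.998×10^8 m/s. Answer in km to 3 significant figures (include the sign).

Δx' ≈ -3.57 km

γ = 1/√(1 − 0.899²) = 2.2834
Δx' = γ(Δx − vΔt) = 2.2834 × (8760 m − 0.899×(2.998×10^8 m/s)×38.3×10^-6 s)
= 2.2834 × (-1562.6 m) = -3.57 km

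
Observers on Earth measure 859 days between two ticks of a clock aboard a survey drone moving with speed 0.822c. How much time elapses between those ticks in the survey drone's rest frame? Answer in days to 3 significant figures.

τ₀ ≈ 489 days

γ = 1/√(1 − 0.822²) = 1.7560
Proper time: τ₀ = Δt/γ = 859/1.7560 = 489 days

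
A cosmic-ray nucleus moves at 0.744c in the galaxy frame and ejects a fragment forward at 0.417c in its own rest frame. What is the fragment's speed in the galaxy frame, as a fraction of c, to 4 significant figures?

Compose boost 2: (0.417 + 0.744)/(1 + 0.417×0.744) = 1.161/1.31025 = 0.8861

u ≈ 0.8861c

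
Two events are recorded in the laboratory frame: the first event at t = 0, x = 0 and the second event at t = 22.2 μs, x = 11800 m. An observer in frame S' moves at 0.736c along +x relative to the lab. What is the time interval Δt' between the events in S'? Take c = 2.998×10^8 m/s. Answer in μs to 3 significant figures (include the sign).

γ = 1/√(1 − 0.736²) = 1.4771
Δt' = γ(Δt − vΔx/c²) = 1.4771 × (22.2 μs − 0.736×11800 m / (2.998×10^8 m/s))
= 1.4771 × (-6.7686 μs) = -10.0 μs

Δt' ≈ -10.0 μs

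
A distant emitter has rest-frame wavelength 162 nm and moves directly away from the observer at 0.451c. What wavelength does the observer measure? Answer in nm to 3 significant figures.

Relativistic Doppler: λ_obs = λ_src √((1+β)/(1−β))
= 162 × √(1.4510/0.54900) = 162 × 1.6257 = 263 nm

λ_obs ≈ 263 nm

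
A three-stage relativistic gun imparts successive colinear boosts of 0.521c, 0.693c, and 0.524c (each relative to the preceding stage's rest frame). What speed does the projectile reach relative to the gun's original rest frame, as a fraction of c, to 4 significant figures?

u ≈ 0.9650c

Compose boost 2: (0.693 + 0.521)/(1 + 0.693×0.521) = 1.214/1.36105 = 0.891956
Compose boost 3: (0.524 + 0.891956)/(1 + 0.524×0.891956) = 1.41596/1.46739 = 0.9650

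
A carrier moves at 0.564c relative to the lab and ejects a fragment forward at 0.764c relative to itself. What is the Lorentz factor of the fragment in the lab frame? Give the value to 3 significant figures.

u_lab = (0.764 + 0.564)/(1 + 0.764×0.564) = 1.328/1.43090 = 0.928090
γ = 1/√(1 − 0.928090²) = 2.69

γ ≈ 2.69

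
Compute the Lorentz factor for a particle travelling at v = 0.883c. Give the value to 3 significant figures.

γ = 1/√(1 − β²) = 1/√(1 − 0.883²) = 1/√(0.22031) = 2.13

γ ≈ 2.13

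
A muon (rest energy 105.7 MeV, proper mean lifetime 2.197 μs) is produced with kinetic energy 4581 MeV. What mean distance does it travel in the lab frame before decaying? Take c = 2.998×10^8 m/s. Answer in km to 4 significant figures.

γ = 1 + K/(m₀c²) = 1 + 4581/105.7 = 44.3396
β = √(1 − 1/γ²) = 0.999746
Dilated lifetime: γτ₀ = 44.3396 × 2.197 μs = 97.4142 μs
d = βc·γτ₀ = 0.999746 × (2.998×10^8 m/s) × 9.74142×10^-5 s = 29.20 km

d ≈ 29.20 km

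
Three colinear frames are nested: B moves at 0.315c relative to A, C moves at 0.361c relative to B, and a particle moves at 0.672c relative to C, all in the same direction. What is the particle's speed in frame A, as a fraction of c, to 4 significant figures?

Compose boost 2: (0.361 + 0.315)/(1 + 0.361×0.315) = 0.6760/1.11372 = 0.606978
Compose boost 3: (0.672 + 0.606978)/(1 + 0.672×0.606978) = 1.27898/1.40789 = 0.9084

u ≈ 0.9084c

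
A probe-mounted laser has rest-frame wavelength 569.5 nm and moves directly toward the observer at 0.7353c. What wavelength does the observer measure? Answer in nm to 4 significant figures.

λ_obs ≈ 222.4 nm

Relativistic Doppler: λ_obs = λ_src √((1−β)/(1+β))
= 569.5 × √(0.264700/1.73530) = 569.5 × 0.390562 = 222.4 nm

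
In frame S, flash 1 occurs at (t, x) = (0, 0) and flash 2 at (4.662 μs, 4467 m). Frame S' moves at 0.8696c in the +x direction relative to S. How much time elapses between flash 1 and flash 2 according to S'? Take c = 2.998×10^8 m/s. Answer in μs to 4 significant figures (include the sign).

γ = 1/√(1 − 0.8696²) = 2.02529
Δt' = γ(Δt − vΔx/c²) = 2.02529 × (4.662 μs − 0.8696×4467 m / (2.998×10^8 m/s))
= 2.02529 × (-8.29498 μs) = -16.80 μs

Δt' ≈ -16.80 μs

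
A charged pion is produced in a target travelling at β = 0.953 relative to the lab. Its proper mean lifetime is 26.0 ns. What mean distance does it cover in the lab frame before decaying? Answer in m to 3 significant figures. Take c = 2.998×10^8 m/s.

d ≈ 24.5 m

γ = 1/√(1 − 0.953²) = 3.3007
Dilated lifetime: Δt = γτ₀ = 3.3007 × 26.0 ns = 85.817 ns
d = vΔt = 0.953c × 85.817 ns = 2.8571×10^8 m/s × 8.5817×10^-8 s = 24.5 m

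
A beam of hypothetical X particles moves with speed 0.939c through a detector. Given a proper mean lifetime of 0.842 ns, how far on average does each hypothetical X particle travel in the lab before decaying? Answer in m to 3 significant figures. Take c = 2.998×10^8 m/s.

d ≈ 0.689 m

γ = 1/√(1 − 0.939²) = 2.9077
Dilated lifetime: Δt = γτ₀ = 2.9077 × 0.842 ns = 2.4483 ns
d = vΔt = 0.939c × 2.4483 ns = 2.8151×10^8 m/s × 2.4483×10^-9 s = 0.689 m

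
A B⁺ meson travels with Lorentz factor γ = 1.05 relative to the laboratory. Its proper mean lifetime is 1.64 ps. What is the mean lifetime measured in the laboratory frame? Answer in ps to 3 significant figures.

γ = 1.05 (given)
Time dilation: Δt = γτ₀ = 1.05 × 1.64 ps = 1.72 ps

Δt ≈ 1.72 ps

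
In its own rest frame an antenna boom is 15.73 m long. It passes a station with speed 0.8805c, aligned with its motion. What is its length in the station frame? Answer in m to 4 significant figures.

γ = 1/√(1 − 0.8805²) = 2.10950
Length contraction: L = L₀/γ = 15.73/2.10950 = 7.457 m

L ≈ 7.457 m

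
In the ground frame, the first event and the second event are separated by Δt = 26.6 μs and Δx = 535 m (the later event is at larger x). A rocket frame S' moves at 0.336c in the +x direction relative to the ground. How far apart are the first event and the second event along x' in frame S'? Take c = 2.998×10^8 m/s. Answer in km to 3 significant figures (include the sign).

Δx' ≈ -2.28 km

γ = 1/√(1 − 0.336²) = 1.0617
Δx' = γ(Δx − vΔt) = 1.0617 × (535 m − 0.336×(2.998×10^8 m/s)×26.6×10^-6 s)
= 1.0617 × (-2144.5 m) = -2.28 km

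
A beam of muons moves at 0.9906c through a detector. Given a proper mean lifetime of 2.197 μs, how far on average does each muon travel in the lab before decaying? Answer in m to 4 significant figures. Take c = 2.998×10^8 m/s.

d ≈ 4770 m

γ = 1/√(1 − 0.9906²) = 7.31045
Dilated lifetime: Δt = γτ₀ = 7.31045 × 2.197 μs = 16.0611 μs
d = vΔt = 0.9906c × 16.0611 μs = 2.96982×10^8 m/s × 1.60611×10^-5 s = 4770 m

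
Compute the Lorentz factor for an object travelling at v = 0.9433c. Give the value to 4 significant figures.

γ = 1/√(1 − β²) = 1/√(1 − 0.9433²) = 1/√(0.110185) = 3.013

γ ≈ 3.013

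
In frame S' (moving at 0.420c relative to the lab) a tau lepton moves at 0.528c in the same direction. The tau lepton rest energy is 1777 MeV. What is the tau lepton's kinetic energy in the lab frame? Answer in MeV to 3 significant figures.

u_lab = (0.528 + 0.420)/(1 + 0.528×0.420) = 0.775930
γ = 1/√(1 − 0.775930²) = 1.5852
K = (γ − 1)m₀c² = (1.5852 − 1) × 1777 = 0.58524 × 1777 = 1040 MeV

K ≈ 1040 MeV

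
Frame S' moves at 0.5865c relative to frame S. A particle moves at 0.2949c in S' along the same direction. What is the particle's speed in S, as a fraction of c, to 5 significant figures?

u ≈ 0.75143c

Relativistic velocity addition: u = (u' + v)/(1 + u'v/c²)
= (0.2949 + 0.5865)/(1 + 0.2949×0.5865) = 0.88140/1.172959 = 0.75143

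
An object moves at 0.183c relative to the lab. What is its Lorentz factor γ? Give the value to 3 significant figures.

γ = 1/√(1 − β²) = 1/√(1 − 0.183²) = 1/√(0.96651) = 1.02

γ ≈ 1.02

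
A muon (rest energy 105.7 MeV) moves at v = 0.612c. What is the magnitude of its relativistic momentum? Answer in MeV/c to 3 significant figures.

p ≈ 81.8 MeV/c

γ = 1/√(1 − 0.612²) = 1.2644
p = γβm₀c = 1.2644 × 0.612 × 105.7 MeV/c = 81.8 MeV/c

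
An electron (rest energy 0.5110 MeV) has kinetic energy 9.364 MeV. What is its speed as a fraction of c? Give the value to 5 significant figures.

β ≈ 0.99866

γ = 1 + K/(m₀c²) = 1 + 9.364/0.5110 = 19.32485
β = √(1 − 1/γ²) = 0.99866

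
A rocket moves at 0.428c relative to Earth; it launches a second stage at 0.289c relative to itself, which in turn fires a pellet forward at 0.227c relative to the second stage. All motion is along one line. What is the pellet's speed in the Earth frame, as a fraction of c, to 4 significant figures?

Compose boost 2: (0.289 + 0.428)/(1 + 0.289×0.428) = 0.7170/1.12369 = 0.638075
Compose boost 3: (0.227 + 0.638075)/(1 + 0.227×0.638075) = 0.865075/1.14484 = 0.7556

u ≈ 0.7556c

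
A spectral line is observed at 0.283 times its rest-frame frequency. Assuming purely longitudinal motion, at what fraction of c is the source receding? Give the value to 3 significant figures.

β ≈ 0.852

f_obs/f_src = √((1−β)/(1+β)) = 0.283  ⇒  (1−β)/(1+β) = 0.080089
β = |1 − D²|/(1 + D²) = |1 − 0.080089|/(1 + 0.080089) = 0.852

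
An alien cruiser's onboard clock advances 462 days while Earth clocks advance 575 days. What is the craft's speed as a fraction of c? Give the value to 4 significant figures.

γ = Δt/τ₀ = 575/462 = 1.24459
β = √(1 − 1/γ²) = √(1 − 1/1.24459²) = 0.5953

β ≈ 0.5953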